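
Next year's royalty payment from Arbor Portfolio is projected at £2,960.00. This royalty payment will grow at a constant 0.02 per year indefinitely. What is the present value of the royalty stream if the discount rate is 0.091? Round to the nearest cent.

£41690.14

Growing perpetuity: P = D₁ / (r − g) = £2,960.0000 / (0.091 − 0.02) = £41,690.14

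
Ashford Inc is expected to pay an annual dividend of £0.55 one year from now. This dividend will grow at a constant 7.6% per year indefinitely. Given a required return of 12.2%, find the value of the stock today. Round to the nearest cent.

Growing perpetuity: P = D₁ / (r − g) = £0.5500 / (0.122 − 0.076) = £11.96

£11.96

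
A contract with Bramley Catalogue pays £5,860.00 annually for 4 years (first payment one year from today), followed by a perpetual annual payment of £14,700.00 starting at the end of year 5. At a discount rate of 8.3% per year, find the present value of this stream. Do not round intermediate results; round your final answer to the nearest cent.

PV of 4-year annuity: £5,860.00 × [1 − (1+0.083)^−4] / 0.083 = 19280.15854
Perpetuity value at year 4: £14,700.00 / 0.083 = 177108.43373
PV of perpetuity: 177108.43373 / (1+0.083)^4 = 128743.53091
Total PV = 19280.15854 + 128743.53091 = 148023.68945

£148023.69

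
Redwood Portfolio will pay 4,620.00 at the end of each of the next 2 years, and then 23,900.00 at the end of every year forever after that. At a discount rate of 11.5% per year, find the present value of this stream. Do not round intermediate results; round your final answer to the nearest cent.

PV of 2-year annuity: 4,620.00 × [1 − (1+0.115)^−2] / 0.115 = 7859.63924
Perpetuity value at year 2: 23,900.00 / 0.115 = 207826.08696
PV of perpetuity: 207826.08696 / (1+0.115)^2 = 167166.91424
Total PV = 7859.63924 + 167166.91424 = 175026.55349

175026.55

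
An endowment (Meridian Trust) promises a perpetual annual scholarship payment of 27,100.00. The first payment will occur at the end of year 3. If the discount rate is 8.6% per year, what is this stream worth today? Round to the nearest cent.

Value at end of year 2: C / r = 27,100.00 / 0.086 = 315,116.2791
Discount to today: PV = 315,116.2791 / (1 + 0.086)^2 = 315,116.2791 / 1.179396 = 267,184.46

267184.46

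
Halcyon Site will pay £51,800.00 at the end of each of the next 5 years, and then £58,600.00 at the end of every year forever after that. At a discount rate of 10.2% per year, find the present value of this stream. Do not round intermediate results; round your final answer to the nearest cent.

£548863.62

PV of 5-year annuity: £51,800.00 × [1 − (1+0.102)^−5] / 0.102 = 195363.57654
Perpetuity value at year 5: £58,600.00 / 0.102 = 574509.80392
PV of perpetuity: 574509.80392 / (1+0.102)^5 = 353500.04358
Total PV = 195363.57654 + 353500.04358 = 548863.62013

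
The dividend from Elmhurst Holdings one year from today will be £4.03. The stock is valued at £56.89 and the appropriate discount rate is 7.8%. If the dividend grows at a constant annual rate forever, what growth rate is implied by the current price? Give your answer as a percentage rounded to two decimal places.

0.72%

P = D₁/(r−g) ⇒ g = r − D₁/P = 0.078 − £4.03/£56.89 = 0.007162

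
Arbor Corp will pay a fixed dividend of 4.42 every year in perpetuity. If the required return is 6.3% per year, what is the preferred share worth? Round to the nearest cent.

70.16

Level perpetuity: PV = C / r = 4.42 / 0.063 = 70.16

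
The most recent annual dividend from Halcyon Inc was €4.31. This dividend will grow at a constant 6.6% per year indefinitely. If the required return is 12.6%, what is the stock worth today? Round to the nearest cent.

€76.57

D₁ = D₀ × (1 + g) = €4.31 × 1.066 = €4.5945
Growing perpetuity: P = D₁ / (r − g) = €4.5945 / (0.126 − 0.066) = €76.57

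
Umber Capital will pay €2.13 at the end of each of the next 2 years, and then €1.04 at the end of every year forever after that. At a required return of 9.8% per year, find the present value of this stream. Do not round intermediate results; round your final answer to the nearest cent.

€12.51

PV of 2-year annuity: €2.13 × [1 − (1+0.098)^−2] / 0.098 = 3.70664
Perpetuity value at year 2: €1.04 / 0.098 = 10.61224
PV of perpetuity: 10.61224 / (1+0.098)^2 = 8.80243
Total PV = 3.70664 + 8.80243 = 12.50907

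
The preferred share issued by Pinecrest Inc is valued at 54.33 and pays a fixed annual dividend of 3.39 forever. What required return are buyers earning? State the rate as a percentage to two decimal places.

6.24%

P = C/r ⇒ r = C/P = 3.39/54.33 = 0.062396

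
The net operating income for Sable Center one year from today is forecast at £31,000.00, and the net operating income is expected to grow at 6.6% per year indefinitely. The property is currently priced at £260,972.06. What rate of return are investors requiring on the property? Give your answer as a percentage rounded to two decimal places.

P = D₁/(r − g) ⇒ r = D₁/P + g = £31,000.0000/£260,972.06 + 0.066 = 0.118787 + 0.066 = 0.184787

18.48%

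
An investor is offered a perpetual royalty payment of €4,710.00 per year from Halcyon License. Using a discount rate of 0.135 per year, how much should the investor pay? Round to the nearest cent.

Level perpetuity: PV = C / r = €4,710.00 / 0.135 = €34,888.89

€34888.89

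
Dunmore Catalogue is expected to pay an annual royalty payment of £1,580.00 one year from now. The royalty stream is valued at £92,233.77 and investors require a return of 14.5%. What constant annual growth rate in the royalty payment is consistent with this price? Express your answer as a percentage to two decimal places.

P = D₁/(r−g) ⇒ g = r − D₁/P = 0.145 − £1,580.00/£92,233.77 = 0.127870

12.79%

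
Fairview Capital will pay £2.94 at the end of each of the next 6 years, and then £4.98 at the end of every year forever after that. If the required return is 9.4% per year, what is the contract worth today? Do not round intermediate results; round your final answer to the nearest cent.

£43.94

PV of 6-year annuity: £2.94 × [1 − (1+0.094)^−6] / 0.094 = 13.03279
Perpetuity value at year 6: £4.98 / 0.094 = 52.97872
PV of perpetuity: 52.97872 / (1+0.094)^6 = 30.90278
Total PV = 13.03279 + 30.90278 = 43.93557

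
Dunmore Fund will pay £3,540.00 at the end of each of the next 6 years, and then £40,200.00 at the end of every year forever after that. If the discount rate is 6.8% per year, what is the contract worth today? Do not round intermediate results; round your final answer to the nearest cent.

£415350.99

PV of 6-year annuity: £3,540.00 × [1 − (1+0.068)^−6] / 0.068 = 16978.23803
Perpetuity value at year 6: £40,200.00 / 0.068 = 591176.47059
PV of perpetuity: 591176.47059 / (1+0.068)^6 = 398372.75057
Total PV = 16978.23803 + 398372.75057 = 415350.98860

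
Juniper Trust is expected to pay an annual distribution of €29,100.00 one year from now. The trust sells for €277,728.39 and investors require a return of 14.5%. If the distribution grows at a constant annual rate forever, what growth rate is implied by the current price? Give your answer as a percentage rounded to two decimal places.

4.02%

P = D₁/(r−g) ⇒ g = r − D₁/P = 0.145 − €29,100.00/€277,728.39 = 0.040221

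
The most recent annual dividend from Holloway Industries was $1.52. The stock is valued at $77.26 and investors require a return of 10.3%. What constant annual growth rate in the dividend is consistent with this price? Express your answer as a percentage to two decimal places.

8.17%

P = D₀(1+g)/(r−g) ⇒ P(r−g) = D₀(1+g) ⇒ g(P+D₀) = P·r − D₀
g = (P·r − D₀)/(P + D₀) = ($77.26×0.103 − $1.52) / ($77.26 + $1.52) = 0.081718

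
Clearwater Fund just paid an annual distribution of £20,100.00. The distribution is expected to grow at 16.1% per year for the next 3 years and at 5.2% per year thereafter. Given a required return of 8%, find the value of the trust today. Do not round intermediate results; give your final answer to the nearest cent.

£1007970.58

D_1 = 23336.10000
D_2 = 27093.21210
D_3 = 31455.21925
Terminal value at year 3: TV = D_3×(1+g_2)/(r−g_2) = 33090.89065/0.028 = 1181817.52318
P_0 = D_1/(1+r)^1 + D_2/(1+r)^2 + D_3/(1+r)^3 + TV/(1+r)^3
    = 21607.50000 + 23228.06250 + 24970.16719 + 938164.85290 = 1007970.58259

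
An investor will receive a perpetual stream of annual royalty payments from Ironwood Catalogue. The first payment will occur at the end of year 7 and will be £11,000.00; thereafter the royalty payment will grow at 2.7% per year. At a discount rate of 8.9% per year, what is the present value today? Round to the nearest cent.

Value at end of year 6: C₁ / (r − g) = £11,000.00 / (0.089 − 0.027) = £177,419.3548
Discount to today: PV = £177,419.3548 / (1 + 0.089)^6 = £177,419.3548 / 1.667890 = £106,373.57

£106373.57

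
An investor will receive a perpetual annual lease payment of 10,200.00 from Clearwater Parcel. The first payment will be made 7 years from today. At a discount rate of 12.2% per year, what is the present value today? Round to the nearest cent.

Value at end of year 6: C / r = 10,200.00 / 0.122 = 83,606.5574
Discount to today: PV = 83,606.5574 / (1 + 0.122)^6 = 83,606.5574 / 1.995065 = 41,906.67

41906.67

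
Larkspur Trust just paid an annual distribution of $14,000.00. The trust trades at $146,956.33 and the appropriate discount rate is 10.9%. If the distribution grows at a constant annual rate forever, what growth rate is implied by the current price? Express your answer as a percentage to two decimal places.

1.25%

P = D₀(1+g)/(r−g) ⇒ P(r−g) = D₀(1+g) ⇒ g(P+D₀) = P·r − D₀
g = (P·r − D₀)/(P + D₀) = ($146,956.33×0.109 − $14,000.00) / ($146,956.33 + $14,000.00) = 0.012539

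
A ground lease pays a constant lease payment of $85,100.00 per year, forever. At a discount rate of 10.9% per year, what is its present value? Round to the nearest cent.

Level perpetuity: PV = C / r = $85,100.00 / 0.109 = $780,733.94

$780733.94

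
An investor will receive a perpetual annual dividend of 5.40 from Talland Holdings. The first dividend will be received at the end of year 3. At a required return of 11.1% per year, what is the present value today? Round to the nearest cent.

Value at end of year 2: C / r = 5.40 / 0.111 = 48.6486
Discount to today: PV = 48.6486 / (1 + 0.111)^2 = 48.6486 / 1.234321 = 39.41

39.41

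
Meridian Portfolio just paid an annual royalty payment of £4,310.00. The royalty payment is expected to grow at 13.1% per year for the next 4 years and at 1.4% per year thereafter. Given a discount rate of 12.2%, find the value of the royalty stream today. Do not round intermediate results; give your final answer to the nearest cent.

£59368.70

D_1 = 4874.61000
D_2 = 5513.18391
D_3 = 6235.41100
D_4 = 7052.24984
Terminal value at year 4: TV = D_4×(1+g_2)/(r−g_2) = 7150.98134/0.108 = 66212.79020
P_0 = D_1/(1+r)^1 + D_2/(1+r)^2 + D_3/(1+r)^3 + D_4/(1+r)^4 + TV/(1+r)^4
    = 4344.57219 + 4379.42170 + 4414.55075 + 4449.96159 + 41780.19491 = 59368.70115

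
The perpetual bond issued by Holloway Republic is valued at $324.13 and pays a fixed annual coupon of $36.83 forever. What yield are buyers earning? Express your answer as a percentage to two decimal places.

P = C/r ⇒ r = C/P = $36.83/$324.13 = 0.113627

11.36%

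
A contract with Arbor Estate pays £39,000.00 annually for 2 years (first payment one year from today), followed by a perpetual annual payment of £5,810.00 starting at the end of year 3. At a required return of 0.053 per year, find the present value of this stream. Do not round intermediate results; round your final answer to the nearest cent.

£171075.13

PV of 2-year annuity: £39,000.00 × [1 − (1+0.053)^−2] / 0.053 = 72209.91172
Perpetuity value at year 2: £5,810.00 / 0.053 = 109622.64151
PV of perpetuity: 109622.64151 / (1+0.053)^2 = 98865.21620
Total PV = 72209.91172 + 98865.21620 = 171075.12792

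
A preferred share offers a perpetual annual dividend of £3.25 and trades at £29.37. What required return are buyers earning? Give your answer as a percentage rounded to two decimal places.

P = C/r ⇒ r = C/P = £3.25/£29.37 = 0.110657

11.07%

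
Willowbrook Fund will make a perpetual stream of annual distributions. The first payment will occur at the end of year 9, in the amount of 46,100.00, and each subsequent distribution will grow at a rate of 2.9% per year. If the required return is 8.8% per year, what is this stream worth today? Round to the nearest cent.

397940.14

Value at end of year 8: C₁ / (r − g) = 46,100.00 / (0.088 − 0.029) = 781,355.9322
Discount to today: PV = 781,355.9322 / (1 + 0.088)^8 = 781,355.9322 / 1.963501 = 397,940.14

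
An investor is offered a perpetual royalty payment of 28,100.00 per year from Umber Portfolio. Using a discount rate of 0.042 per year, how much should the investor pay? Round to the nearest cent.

Level perpetuity: PV = C / r = 28,100.00 / 0.042 = 669,047.62

669047.62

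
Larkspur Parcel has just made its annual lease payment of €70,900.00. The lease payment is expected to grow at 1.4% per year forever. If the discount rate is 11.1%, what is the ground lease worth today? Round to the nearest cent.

D₁ = D₀ × (1 + g) = €70,900.00 × 1.014 = €71,892.6000
Growing perpetuity: P = D₁ / (r − g) = €71,892.6000 / (0.111 − 0.014) = €741,160.82

€741160.82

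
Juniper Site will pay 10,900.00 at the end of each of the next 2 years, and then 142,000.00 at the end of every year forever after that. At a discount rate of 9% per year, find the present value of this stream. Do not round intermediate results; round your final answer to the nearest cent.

PV of 2-year annuity: 10,900.00 × [1 − (1+0.09)^−2] / 0.09 = 19174.31193
Perpetuity value at year 2: 142,000.00 / 0.09 = 1577777.77778
PV of perpetuity: 1577777.77778 / (1+0.09)^2 = 1327983.98938
Total PV = 19174.31193 + 1327983.98938 = 1347158.30130

1347158.30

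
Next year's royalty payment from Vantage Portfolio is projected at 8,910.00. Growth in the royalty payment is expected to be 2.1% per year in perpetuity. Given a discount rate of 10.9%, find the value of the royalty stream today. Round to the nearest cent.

101250.00

Growing perpetuity: P = D₁ / (r − g) = 8,910.0000 / (0.109 − 0.021) = 101,250.00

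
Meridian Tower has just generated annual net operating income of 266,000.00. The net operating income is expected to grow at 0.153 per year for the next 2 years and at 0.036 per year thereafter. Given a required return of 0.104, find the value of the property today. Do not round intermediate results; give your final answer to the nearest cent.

D_1 = 306698.00000
D_2 = 353622.79400
Terminal value at year 2: TV = D_2×(1+g_2)/(r−g_2) = 366353.21458/0.068 = 5387547.27329
P_0 = D_1/(1+r)^1 + D_2/(1+r)^2 + TV/(1+r)^2
    = 277806.15942 + 290136.32410 + 4420312.23195 = 4988254.71547

4988254.72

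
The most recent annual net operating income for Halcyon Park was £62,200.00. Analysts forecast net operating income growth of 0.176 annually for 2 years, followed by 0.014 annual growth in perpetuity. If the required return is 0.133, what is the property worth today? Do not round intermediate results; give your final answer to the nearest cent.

D_1 = 73147.20000
D_2 = 86021.10720
Terminal value at year 2: TV = D_2×(1+g_2)/(r−g_2) = 87225.40270/0.119 = 732986.57732
P_0 = D_1/(1+r)^1 + D_2/(1+r)^2 + TV/(1+r)^2
    = 64560.63548 + 67010.86260 + 571000.12333 = 702571.62141

£702571.62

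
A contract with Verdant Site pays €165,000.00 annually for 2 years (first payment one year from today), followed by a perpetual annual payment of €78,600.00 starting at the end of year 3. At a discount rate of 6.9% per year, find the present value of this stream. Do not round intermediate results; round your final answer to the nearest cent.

PV of 2-year annuity: €165,000.00 × [1 − (1+0.069)^−2] / 0.069 = 298737.00625
Perpetuity value at year 2: €78,600.00 / 0.069 = 1139130.43478
PV of perpetuity: 1139130.43478 / (1+0.069)^2 = 996822.98817
Total PV = 298737.00625 + 996822.98817 = 1295559.99442

€1295559.99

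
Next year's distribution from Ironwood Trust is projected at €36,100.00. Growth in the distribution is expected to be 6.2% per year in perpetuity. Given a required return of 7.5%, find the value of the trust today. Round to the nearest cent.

Growing perpetuity: P = D₁ / (r − g) = €36,100.0000 / (0.075 − 0.062) = €2,776,923.08

€2776923.08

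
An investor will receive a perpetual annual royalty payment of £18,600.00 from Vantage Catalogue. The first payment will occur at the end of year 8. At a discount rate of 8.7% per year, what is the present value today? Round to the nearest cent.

£119230.37

Value at end of year 7: C / r = £18,600.00 / 0.087 = £213,793.1034
Discount to today: PV = £213,793.1034 / (1 + 0.087)^7 = £213,793.1034 / 1.793109 = £119,230.37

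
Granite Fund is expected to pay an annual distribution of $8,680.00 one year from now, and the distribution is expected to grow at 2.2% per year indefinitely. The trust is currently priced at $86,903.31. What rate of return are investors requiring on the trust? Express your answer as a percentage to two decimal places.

P = D₁/(r − g) ⇒ r = D₁/P + g = $8,680.0000/$86,903.31 + 0.022 = 0.099881 + 0.022 = 0.121881

12.19%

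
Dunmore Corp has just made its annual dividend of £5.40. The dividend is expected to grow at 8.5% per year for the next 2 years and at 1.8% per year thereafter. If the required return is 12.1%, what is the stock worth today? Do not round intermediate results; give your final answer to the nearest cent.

£60.28

D_1 = 5.85900
D_2 = 6.35701
Terminal value at year 2: TV = D_2×(1+g_2)/(r−g_2) = 6.47144/0.103 = 62.82953
P_0 = D_1/(1+r)^1 + D_2/(1+r)^2 + TV/(1+r)^2
    = 5.22658 + 5.05874 + 49.99799 = 60.28331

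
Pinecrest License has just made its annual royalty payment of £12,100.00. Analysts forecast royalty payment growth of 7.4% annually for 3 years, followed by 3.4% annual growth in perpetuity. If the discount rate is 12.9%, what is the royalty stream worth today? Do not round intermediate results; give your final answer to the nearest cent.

D_1 = 12995.40000
D_2 = 13957.05960
D_3 = 14989.88201
Terminal value at year 3: TV = D_3×(1+g_2)/(r−g_2) = 15499.53800/0.095 = 163153.03157
P_0 = D_1/(1+r)^1 + D_2/(1+r)^2 + D_3/(1+r)^3 + TV/(1+r)^3
    = 11510.54030 + 10949.79653 + 10416.36977 + 113373.96153 = 146250.66814

£146250.67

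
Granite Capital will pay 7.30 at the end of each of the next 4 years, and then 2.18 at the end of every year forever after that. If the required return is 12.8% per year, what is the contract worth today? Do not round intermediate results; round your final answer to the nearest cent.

PV of 4-year annuity: 7.30 × [1 − (1+0.128)^−4] / 0.128 = 21.80418
Perpetuity value at year 4: 2.18 / 0.128 = 17.03125
PV of perpetuity: 17.03125 / (1+0.128)^4 = 10.51986
Total PV = 21.80418 + 10.51986 = 32.32405

32.32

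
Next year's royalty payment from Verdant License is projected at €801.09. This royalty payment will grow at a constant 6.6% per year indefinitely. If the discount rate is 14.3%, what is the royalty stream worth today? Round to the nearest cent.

€10403.77

Growing perpetuity: P = D₁ / (r − g) = €801.0900 / (0.143 − 0.066) = €10,403.77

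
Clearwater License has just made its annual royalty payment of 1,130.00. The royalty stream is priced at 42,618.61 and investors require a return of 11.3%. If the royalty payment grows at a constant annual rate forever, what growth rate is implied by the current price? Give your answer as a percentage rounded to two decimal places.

8.43%

P = D₀(1+g)/(r−g) ⇒ P(r−g) = D₀(1+g) ⇒ g(P+D₀) = P·r − D₀
g = (P·r − D₀)/(P + D₀) = (42,618.61×0.113 − 1,130.00) / (42,618.61 + 1,130.00) = 0.084252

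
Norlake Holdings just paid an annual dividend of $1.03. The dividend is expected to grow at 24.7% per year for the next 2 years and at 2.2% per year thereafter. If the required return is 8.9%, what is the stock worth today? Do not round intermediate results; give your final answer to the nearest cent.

D_1 = 1.28441
D_2 = 1.60166
Terminal value at year 2: TV = D_2×(1+g_2)/(r−g_2) = 1.63690/0.067 = 24.43128
P_0 = D_1/(1+r)^1 + D_2/(1+r)^2 + TV/(1+r)^2
    = 1.17944 + 1.35056 + 20.60110 = 23.13110

$23.13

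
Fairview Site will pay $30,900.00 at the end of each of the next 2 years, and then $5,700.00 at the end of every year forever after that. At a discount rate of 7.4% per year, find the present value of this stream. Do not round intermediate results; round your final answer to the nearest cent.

PV of 2-year annuity: $30,900.00 × [1 − (1+0.074)^−2] / 0.074 = 55559.54350
Perpetuity value at year 2: $5,700.00 / 0.074 = 77027.02703
PV of perpetuity: 77027.02703 / (1+0.074)^2 = 66778.17920
Total PV = 55559.54350 + 66778.17920 = 122337.72270

$122337.72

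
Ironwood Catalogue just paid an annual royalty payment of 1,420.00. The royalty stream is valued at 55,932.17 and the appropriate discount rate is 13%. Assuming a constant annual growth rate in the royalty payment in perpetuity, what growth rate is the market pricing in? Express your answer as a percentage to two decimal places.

10.20%

P = D₀(1+g)/(r−g) ⇒ P(r−g) = D₀(1+g) ⇒ g(P+D₀) = P·r − D₀
g = (P·r − D₀)/(P + D₀) = (55,932.17×0.13 − 1,420.00) / (55,932.17 + 1,420.00) = 0.102022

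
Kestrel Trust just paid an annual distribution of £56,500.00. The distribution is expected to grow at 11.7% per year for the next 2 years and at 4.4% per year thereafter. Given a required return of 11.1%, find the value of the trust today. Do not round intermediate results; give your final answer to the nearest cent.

£1003839.92

D_1 = 63110.50000
D_2 = 70494.42850
Terminal value at year 2: TV = D_2×(1+g_2)/(r−g_2) = 73596.18335/0.067 = 1098450.49782
P_0 = D_1/(1+r)^1 + D_2/(1+r)^2 + TV/(1+r)^2
    = 56805.13051 + 57111.90890 + 889922.87891 = 1003839.91832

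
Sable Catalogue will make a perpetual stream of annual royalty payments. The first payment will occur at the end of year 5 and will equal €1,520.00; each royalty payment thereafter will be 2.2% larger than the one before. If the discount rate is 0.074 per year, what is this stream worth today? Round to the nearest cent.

Value at end of year 4: C₁ / (r − g) = €1,520.00 / (0.074 − 0.022) = €29,230.7692
Discount to today: PV = €29,230.7692 / (1 + 0.074)^4 = €29,230.7692 / 1.330507 = €21,969.65

€21969.65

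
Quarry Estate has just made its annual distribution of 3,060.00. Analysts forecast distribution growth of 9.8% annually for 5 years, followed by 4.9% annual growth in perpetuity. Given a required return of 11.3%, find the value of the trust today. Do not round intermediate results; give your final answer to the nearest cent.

61557.86

D_1 = 3359.88000
D_2 = 3689.14824
D_3 = 4050.68477
D_4 = 4447.65187
D_5 = 4883.52176
Terminal value at year 5: TV = D_5×(1+g_2)/(r−g_2) = 5122.81432/0.064 = 80043.97382
P_0 = D_1/(1+r)^1 + D_2/(1+r)^2 + D_3/(1+r)^3 + D_4/(1+r)^4 + D_5/(1+r)^5 + TV/(1+r)^5
    = 3018.76011 + 2978.07601 + 2937.94021 + 2898.34533 + 2859.28407 + 46865.45304 = 61557.85877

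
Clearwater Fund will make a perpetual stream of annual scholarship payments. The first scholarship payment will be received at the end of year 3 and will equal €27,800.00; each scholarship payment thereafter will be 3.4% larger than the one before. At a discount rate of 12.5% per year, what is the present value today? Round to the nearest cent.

€241378.37

Value at end of year 2: C₁ / (r − g) = €27,800.00 / (0.125 − 0.034) = €305,494.5055
Discount to today: PV = €305,494.5055 / (1 + 0.125)^2 = €305,494.5055 / 1.265625 = €241,378.37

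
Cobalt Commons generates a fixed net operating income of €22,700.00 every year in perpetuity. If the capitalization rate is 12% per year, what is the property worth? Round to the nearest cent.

Level perpetuity: PV = C / r = €22,700.00 / 0.12 = €189,166.67

€189166.67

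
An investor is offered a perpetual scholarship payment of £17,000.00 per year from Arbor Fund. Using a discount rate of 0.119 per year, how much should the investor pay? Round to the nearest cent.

Level perpetuity: PV = C / r = £17,000.00 / 0.119 = £142,857.14

£142857.14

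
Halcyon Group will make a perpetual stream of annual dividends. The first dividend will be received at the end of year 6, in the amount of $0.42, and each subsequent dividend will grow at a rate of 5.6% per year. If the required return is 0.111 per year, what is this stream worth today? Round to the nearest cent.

$4.51

Value at end of year 5: C₁ / (r − g) = $0.42 / (0.111 − 0.056) = $7.6364
Discount to today: PV = $7.6364 / (1 + 0.111)^5 = $7.6364 / 1.692662 = $4.51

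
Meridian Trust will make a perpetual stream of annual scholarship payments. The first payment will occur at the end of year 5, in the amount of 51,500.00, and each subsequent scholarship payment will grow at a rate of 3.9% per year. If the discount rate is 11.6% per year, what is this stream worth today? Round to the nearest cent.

Value at end of year 4: C₁ / (r − g) = 51,500.00 / (0.116 − 0.039) = 668,831.1688
Discount to today: PV = 668,831.1688 / (1 + 0.116)^4 = 668,831.1688 / 1.551161 = 431,181.11

431181.11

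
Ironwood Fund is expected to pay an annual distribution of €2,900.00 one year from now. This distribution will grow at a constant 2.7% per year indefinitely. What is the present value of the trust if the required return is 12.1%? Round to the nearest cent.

€30851.06

Growing perpetuity: P = D₁ / (r − g) = €2,900.0000 / (0.121 − 0.027) = €30,851.06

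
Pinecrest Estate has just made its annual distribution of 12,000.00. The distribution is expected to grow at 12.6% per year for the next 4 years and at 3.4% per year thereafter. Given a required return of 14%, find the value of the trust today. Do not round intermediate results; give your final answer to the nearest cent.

D_1 = 13512.00000
D_2 = 15214.51200
D_3 = 17131.54051
D_4 = 19290.11462
Terminal value at year 4: TV = D_4×(1+g_2)/(r−g_2) = 19945.97851/0.106 = 188169.60862
P_0 = D_1/(1+r)^1 + D_2/(1+r)^2 + D_3/(1+r)^3 + D_4/(1+r)^4 + TV/(1+r)^4
    = 11852.63158 + 11707.07295 + 11563.30187 + 11421.29641 + 111411.51406 = 157955.81687

157955.82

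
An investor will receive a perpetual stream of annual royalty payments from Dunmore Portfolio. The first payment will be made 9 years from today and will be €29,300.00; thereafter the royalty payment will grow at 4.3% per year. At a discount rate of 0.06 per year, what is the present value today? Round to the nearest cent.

€1081363.68

Value at end of year 8: C₁ / (r − g) = €29,300.00 / (0.06 − 0.043) = €1,723,529.4118
Discount to today: PV = €1,723,529.4118 / (1 + 0.06)^8 = €1,723,529.4118 / 1.593848 = €1,081,363.68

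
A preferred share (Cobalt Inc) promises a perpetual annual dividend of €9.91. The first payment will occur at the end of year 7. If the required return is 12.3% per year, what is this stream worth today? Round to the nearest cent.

€40.17

Value at end of year 6: C / r = €9.91 / 0.123 = €80.5691
Discount to today: PV = €80.5691 / (1 + 0.123)^6 = €80.5691 / 2.005758 = €40.17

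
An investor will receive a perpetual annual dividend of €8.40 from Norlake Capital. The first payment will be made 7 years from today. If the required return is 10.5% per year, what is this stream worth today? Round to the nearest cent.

€43.95

Value at end of year 6: C / r = €8.40 / 0.105 = €80.0000
Discount to today: PV = €80.0000 / (1 + 0.105)^6 = €80.0000 / 1.820429 = €43.95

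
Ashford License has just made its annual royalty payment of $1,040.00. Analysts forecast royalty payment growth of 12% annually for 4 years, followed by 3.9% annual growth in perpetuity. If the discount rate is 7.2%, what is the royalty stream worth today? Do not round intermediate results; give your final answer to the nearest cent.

$43661.66

D_1 = 1164.80000
D_2 = 1304.57600
D_3 = 1461.12512
D_4 = 1636.46013
Terminal value at year 4: TV = D_4×(1+g_2)/(r−g_2) = 1700.28208/0.033 = 51523.69938
P_0 = D_1/(1+r)^1 + D_2/(1+r)^2 + D_3/(1+r)^3 + D_4/(1+r)^4 + TV/(1+r)^4
    = 1086.56716 + 1135.21943 + 1186.05015 + 1239.15687 + 39014.66626 = 43661.65987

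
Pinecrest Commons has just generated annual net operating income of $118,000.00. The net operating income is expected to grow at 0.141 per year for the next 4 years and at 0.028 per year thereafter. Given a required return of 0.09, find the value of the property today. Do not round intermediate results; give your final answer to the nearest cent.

$2879055.42

D_1 = 134638.00000
D_2 = 153621.95800
D_3 = 175282.65408
D_4 = 199997.50830
Terminal value at year 4: TV = D_4×(1+g_2)/(r−g_2) = 205597.43854/0.062 = 3316087.71831
P_0 = D_1/(1+r)^1 + D_2/(1+r)^2 + D_3/(1+r)^3 + D_4/(1+r)^4 + TV/(1+r)^4
    = 123521.10092 + 129300.52858 + 135350.36982 + 141683.27703 + 2349200.14176 = 2879055.41810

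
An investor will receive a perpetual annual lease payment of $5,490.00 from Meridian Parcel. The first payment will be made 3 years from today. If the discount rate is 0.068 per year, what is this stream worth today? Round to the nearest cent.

Value at end of year 2: C / r = $5,490.00 / 0.068 = $80,735.2941
Discount to today: PV = $80,735.2941 / (1 + 0.068)^2 = $80,735.2941 / 1.140624 = $70,781.69

$70781.69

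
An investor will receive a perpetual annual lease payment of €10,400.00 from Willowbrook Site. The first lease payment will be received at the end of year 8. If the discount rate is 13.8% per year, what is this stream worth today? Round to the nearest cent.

€30490.07

Value at end of year 7: C / r = €10,400.00 / 0.138 = €75,362.3188
Discount to today: PV = €75,362.3188 / (1 + 0.138)^7 = €75,362.3188 / 2.471700 = €30,490.07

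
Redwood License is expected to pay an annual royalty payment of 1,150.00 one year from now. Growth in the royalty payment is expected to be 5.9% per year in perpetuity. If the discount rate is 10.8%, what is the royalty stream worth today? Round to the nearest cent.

Growing perpetuity: P = D₁ / (r − g) = 1,150.0000 / (0.108 − 0.059) = 23,469.39

23469.39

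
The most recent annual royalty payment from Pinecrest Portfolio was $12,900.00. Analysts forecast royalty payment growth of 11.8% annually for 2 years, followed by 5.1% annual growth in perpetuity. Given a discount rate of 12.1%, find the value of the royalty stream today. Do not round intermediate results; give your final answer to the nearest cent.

$218345.53

D_1 = 14422.20000
D_2 = 16124.01960
Terminal value at year 2: TV = D_2×(1+g_2)/(r−g_2) = 16946.34460/0.07 = 242090.63714
P_0 = D_1/(1+r)^1 + D_2/(1+r)^2 + TV/(1+r)^2
    = 12865.47725 + 12831.04689 + 192649.00408 = 218345.52823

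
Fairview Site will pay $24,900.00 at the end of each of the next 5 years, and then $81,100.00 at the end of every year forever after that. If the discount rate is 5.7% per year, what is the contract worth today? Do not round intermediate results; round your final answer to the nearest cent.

PV of 5-year annuity: $24,900.00 × [1 − (1+0.057)^−5] / 0.057 = 105749.44381
Perpetuity value at year 5: $81,100.00 / 0.057 = 1422807.01754
PV of perpetuity: 1422807.01754 / (1+0.057)^5 = 1078378.10619
Total PV = 105749.44381 + 1078378.10619 = 1184127.55000

$1184127.55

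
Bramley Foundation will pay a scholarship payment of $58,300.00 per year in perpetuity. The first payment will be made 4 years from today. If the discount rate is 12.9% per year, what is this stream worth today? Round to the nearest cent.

$314048.71

Value at end of year 3: C / r = $58,300.00 / 0.129 = $451,937.9845
Discount to today: PV = $451,937.9845 / (1 + 0.129)^3 = $451,937.9845 / 1.439070 = $314,048.71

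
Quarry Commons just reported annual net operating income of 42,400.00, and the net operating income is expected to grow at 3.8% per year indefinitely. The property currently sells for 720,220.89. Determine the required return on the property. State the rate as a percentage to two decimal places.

D₁ = 42,400.00 × 1.038 = 44,011.2000
P = D₁/(r − g) ⇒ r = D₁/P + g = 44,011.2000/720,220.89 + 0.038 = 0.061108 + 0.038 = 0.099108

9.91%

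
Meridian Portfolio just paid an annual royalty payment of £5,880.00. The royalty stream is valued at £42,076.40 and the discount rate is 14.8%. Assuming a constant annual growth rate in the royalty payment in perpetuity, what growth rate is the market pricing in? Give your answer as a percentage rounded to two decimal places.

0.72%

P = D₀(1+g)/(r−g) ⇒ P(r−g) = D₀(1+g) ⇒ g(P+D₀) = P·r − D₀
g = (P·r − D₀)/(P + D₀) = (£42,076.40×0.148 − £5,880.00) / (£42,076.40 + £5,880.00) = 0.007242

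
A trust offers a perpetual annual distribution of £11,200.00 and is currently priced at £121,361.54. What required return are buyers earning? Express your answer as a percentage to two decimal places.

P = C/r ⇒ r = C/P = £11,200.00/£121,361.54 = 0.092286

9.23%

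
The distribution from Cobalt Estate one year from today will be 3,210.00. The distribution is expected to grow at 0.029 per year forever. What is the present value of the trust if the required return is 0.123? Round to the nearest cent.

Growing perpetuity: P = D₁ / (r − g) = 3,210.0000 / (0.123 − 0.029) = 34,148.94

34148.94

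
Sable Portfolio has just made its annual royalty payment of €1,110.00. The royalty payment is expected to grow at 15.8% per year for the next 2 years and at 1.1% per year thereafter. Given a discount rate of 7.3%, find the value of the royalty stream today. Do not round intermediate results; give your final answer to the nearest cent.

€23572.19

D_1 = 1285.38000
D_2 = 1488.47004
Terminal value at year 2: TV = D_2×(1+g_2)/(r−g_2) = 1504.84321/0.062 = 24271.66468
P_0 = D_1/(1+r)^1 + D_2/(1+r)^2 + TV/(1+r)^2
    = 1197.93103 + 1292.82771 + 21081.43257 = 23572.19132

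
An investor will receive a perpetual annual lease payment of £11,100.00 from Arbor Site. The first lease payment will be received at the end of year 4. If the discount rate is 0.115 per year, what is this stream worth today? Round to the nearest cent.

Value at end of year 3: C / r = £11,100.00 / 0.115 = £96,521.7391
Discount to today: PV = £96,521.7391 / (1 + 0.115)^3 = £96,521.7391 / 1.386196 = £69,630.66

£69630.66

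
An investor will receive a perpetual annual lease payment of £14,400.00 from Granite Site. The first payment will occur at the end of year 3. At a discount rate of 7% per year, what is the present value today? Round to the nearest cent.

Value at end of year 2: C / r = £14,400.00 / 0.07 = £205,714.2857
Discount to today: PV = £205,714.2857 / (1 + 0.07)^2 = £205,714.2857 / 1.144900 = £179,678.82

£179678.82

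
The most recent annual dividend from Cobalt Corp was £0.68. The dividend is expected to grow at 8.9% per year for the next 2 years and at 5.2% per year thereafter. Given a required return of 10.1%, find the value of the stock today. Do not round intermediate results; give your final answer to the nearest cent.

D_1 = 0.74052
D_2 = 0.80643
Terminal value at year 2: TV = D_2×(1+g_2)/(r−g_2) = 0.84836/0.049 = 17.31348
P_0 = D_1/(1+r)^1 + D_2/(1+r)^2 + TV/(1+r)^2
    = 0.67259 + 0.66526 + 14.28268 = 15.62053

£15.62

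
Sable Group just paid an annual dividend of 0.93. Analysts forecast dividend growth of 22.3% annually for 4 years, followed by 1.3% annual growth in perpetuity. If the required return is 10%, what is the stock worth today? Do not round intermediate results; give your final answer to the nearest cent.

21.43

D_1 = 1.13739
D_2 = 1.39103
D_3 = 1.70123
D_4 = 2.08060
Terminal value at year 4: TV = D_4×(1+g_2)/(r−g_2) = 2.10765/0.087 = 24.22585
P_0 = D_1/(1+r)^1 + D_2/(1+r)^2 + D_3/(1+r)^3 + D_4/(1+r)^4 + TV/(1+r)^4
    = 1.03399 + 1.14961 + 1.27816 + 1.42108 + 16.54658 = 21.42942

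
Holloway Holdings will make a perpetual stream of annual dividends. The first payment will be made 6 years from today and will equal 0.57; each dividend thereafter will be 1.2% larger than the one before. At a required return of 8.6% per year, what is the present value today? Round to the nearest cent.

5.10

Value at end of year 5: C₁ / (r − g) = 0.57 / (0.086 − 0.012) = 7.7027
Discount to today: PV = 7.7027 / (1 + 0.086)^5 = 7.7027 / 1.510599 = 5.10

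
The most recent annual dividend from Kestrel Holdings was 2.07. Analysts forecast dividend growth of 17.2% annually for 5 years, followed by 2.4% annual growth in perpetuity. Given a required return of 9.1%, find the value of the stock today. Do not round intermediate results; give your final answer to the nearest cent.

58.16

D_1 = 2.42604
D_2 = 2.84332
D_3 = 3.33237
D_4 = 3.90554
D_5 = 4.57729
Terminal value at year 5: TV = D_5×(1+g_2)/(r−g_2) = 4.68714/0.067 = 69.95738
P_0 = D_1/(1+r)^1 + D_2/(1+r)^2 + D_3/(1+r)^3 + D_4/(1+r)^4 + D_5/(1+r)^5 + TV/(1+r)^5
    = 2.22368 + 2.38878 + 2.56613 + 2.75665 + 2.96132 + 45.25951 = 58.15607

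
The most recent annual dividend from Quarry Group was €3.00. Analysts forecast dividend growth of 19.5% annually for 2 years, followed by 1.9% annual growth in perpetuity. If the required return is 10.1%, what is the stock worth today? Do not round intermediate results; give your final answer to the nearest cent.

D_1 = 3.58500
D_2 = 4.28407
Terminal value at year 2: TV = D_2×(1+g_2)/(r−g_2) = 4.36547/0.082 = 53.23747
P_0 = D_1/(1+r)^1 + D_2/(1+r)^2 + TV/(1+r)^2
    = 3.25613 + 3.53413 + 43.91802 = 50.70828

€50.71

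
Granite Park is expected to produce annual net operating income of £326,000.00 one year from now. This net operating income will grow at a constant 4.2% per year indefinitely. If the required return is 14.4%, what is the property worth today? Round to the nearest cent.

£3196078.43

Growing perpetuity: P = D₁ / (r − g) = £326,000.0000 / (0.144 − 0.042) = £3,196,078.43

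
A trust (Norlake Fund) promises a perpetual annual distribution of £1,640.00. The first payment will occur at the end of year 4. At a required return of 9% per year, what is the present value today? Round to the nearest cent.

Value at end of year 3: C / r = £1,640.00 / 0.09 = £18,222.2222
Discount to today: PV = £18,222.2222 / (1 + 0.09)^3 = £18,222.2222 / 1.295029 = £14,070.90

£14070.90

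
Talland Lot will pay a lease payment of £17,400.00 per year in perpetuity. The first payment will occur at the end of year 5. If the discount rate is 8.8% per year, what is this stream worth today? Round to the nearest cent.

£141107.79

Value at end of year 4: C / r = £17,400.00 / 0.088 = £197,727.2727
Discount to today: PV = £197,727.2727 / (1 + 0.088)^4 = £197,727.2727 / 1.401250 = £141,107.79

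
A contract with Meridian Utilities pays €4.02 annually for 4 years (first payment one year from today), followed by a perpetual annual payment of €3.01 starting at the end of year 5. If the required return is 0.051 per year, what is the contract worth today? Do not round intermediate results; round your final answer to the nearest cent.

PV of 4-year annuity: €4.02 × [1 − (1+0.051)^−4] / 0.051 = 14.22167
Perpetuity value at year 4: €3.01 / 0.051 = 59.01961
PV of perpetuity: 59.01961 / (1+0.051)^4 = 48.37104
Total PV = 14.22167 + 48.37104 = 62.59271

€62.59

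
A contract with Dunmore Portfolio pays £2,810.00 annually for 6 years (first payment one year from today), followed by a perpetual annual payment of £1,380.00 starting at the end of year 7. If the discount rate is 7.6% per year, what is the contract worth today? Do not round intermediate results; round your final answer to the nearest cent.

£24849.60

PV of 6-year annuity: £2,810.00 × [1 − (1+0.076)^−6] / 0.076 = 13149.44178
Perpetuity value at year 6: £1,380.00 / 0.076 = 18157.89474
PV of perpetuity: 18157.89474 / (1+0.076)^6 = 11700.16176
Total PV = 13149.44178 + 11700.16176 = 24849.60355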